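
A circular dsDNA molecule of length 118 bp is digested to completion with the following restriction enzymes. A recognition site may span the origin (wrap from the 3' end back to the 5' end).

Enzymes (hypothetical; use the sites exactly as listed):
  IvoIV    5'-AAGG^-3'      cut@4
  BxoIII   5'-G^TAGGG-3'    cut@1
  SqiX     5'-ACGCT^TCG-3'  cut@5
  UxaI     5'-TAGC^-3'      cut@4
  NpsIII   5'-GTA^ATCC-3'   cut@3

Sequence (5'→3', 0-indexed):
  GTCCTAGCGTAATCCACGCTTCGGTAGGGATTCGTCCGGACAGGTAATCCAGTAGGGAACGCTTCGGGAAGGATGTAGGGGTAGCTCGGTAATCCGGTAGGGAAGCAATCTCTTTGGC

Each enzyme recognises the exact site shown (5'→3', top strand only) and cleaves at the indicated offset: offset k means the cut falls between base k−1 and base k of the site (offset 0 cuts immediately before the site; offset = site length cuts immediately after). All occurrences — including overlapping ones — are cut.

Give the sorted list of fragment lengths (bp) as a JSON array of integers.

[3,3,4,6,6,6,9,9,10,11,22,29]

Per-enzyme occurrences:
  IvoIV AAGG/4: at [68] ⇒ [72]
  BxoIII GTAGGG/1: at [23, 51, 74, 96] ⇒ [24, 52, 75, 97]
  SqiX ACGCTTCG/5: at [15, 58] ⇒ [20, 63]
  UxaI TAGC/4: at [4, 81] ⇒ [8, 85]
  NpsIII GTAATCC/3: at [8, 43, 88] ⇒ [11, 46, 91]

All cut coordinates (distinct, sorted): [8, 11, 20, 24, 46, 52, 63, 72, 75, 85, 91, 97]

Fragments:
  8→11: 3 bp
  11→20: 9 bp
  20→24: 4 bp
  24→46: 22 bp
  46→52: 6 bp
  52→63: 11 bp
  63→72: 9 bp
  72→75: 3 bp
  75→85: 10 bp
  85→91: 6 bp
  91→97: 6 bp
  97→8 (wrap): 118-97+8 = 29 bp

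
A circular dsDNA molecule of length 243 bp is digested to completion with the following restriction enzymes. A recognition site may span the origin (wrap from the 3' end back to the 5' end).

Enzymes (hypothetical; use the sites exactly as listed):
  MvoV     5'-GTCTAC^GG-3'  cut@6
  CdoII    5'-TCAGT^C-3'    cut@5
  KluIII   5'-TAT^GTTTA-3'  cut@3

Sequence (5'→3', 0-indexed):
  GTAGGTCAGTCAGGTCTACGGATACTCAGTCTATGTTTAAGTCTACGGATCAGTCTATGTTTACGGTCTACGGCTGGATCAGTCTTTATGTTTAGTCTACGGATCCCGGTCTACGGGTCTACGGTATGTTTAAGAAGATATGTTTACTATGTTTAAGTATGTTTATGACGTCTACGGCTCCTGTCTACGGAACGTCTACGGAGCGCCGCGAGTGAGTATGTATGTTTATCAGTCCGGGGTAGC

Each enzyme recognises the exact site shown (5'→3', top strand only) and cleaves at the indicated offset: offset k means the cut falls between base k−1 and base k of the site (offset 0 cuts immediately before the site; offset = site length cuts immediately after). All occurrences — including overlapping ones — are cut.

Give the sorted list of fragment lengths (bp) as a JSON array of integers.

[4,4,5,6,8,8,9,9,10,10,11,11,11,12,12,13,13,14,14,15,20,24]

Per-enzyme occurrences:
  MvoV GTCTACGG/6: at [13, 40, 65, 94, 108, 116, 169, 182, 193] ⇒ [19, 46, 71, 100, 114, 122, 175, 188, 199]
  CdoII TCAGTC/5: at [5, 25, 49, 78, 228] ⇒ [10, 30, 54, 83, 233]
  KluIII TATGTTTA/3: at [31, 55, 86, 124, 138, 147, 157, 220] ⇒ [34, 58, 89, 127, 141, 150, 160, 223]

Pooled cuts: [10, 19, 30, 34, 46, 54, 58, 71, 83, 89, 100, 114, 122, 127, 141, 150, 160, 175, 188, 199, 223, 233]

Fragment lengths:
  10→19: 9 bp
  19→30: 11 bp
  30→34: 4 bp
  34→46: 12 bp
  46→54: 8 bp
  54→58: 4 bp
  58→71: 13 bp
  71→83: 12 bp
  83→89: 6 bp
  89→100: 11 bp
  100→114: 14 bp
  114→122: 8 bp
  122→127: 5 bp
  127→141: 14 bp
  141→150: 9 bp
  150→160: 10 bp
  160→175: 15 bp
  175→188: 13 bp
  188→199: 11 bp
  199→223: 24 bp
  223→233: 10 bp
  233→10 (wrap): 243-233+10 = 20 bp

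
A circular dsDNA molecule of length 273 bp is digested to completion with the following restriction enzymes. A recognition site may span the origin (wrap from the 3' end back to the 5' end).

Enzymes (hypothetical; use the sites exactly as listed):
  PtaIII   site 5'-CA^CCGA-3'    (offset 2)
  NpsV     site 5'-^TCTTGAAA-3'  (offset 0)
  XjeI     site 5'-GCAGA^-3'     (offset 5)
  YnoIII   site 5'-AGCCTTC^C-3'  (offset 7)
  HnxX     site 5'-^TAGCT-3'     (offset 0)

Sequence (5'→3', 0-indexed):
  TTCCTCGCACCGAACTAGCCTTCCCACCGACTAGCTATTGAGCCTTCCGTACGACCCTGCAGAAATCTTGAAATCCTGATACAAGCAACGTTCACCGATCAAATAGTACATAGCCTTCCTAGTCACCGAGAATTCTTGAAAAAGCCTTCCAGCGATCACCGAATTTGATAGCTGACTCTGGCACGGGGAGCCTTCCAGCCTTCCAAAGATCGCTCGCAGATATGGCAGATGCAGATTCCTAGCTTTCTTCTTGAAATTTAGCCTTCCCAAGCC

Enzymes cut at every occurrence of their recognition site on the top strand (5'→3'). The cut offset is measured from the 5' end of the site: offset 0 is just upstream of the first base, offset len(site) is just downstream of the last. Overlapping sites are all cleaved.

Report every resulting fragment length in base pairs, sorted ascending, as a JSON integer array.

Site scan:
  PtaIII (CACCGA, off=2): starts [7, 24, 92, 123, 156] → cuts [9, 26, 94, 125, 158]
  NpsV (TCTTGAAA, off=0): starts [65, 133, 248] → cuts [65, 133, 248]
  XjeI (GCAGA, off=5): starts [58, 215, 224, 230] → cuts [63, 220, 229, 235]
  YnoIII (AGCCTTCC, off=7): starts [16, 40, 111, 142, 188, 196, 259, 269] → cuts [3, 23, 47, 118, 149, 195, 203, 266]
  HnxX (TAGCT, off=0): starts [31, 168, 239] → cuts [31, 168, 239]

All cut coordinates (distinct, sorted): [3, 9, 23, 26, 31, 47, 63, 65, 94, 118, 125, 133, 149, 158, 168, 195, 203, 220, 229, 235, 239, 248, 266]

Fragment lengths:
  3→9: 6 bp
  9→23: 14 bp
  23→26: 3 bp
  26→31: 5 bp
  31→47: 16 bp
  47→63: 16 bp
  63→65: 2 bp
  65→94: 29 bp
  94→118: 24 bp
  118→125: 7 bp
  125→133: 8 bp
  133→149: 16 bp
  149→158: 9 bp
  158→168: 10 bp
  168→195: 27 bp
  195→203: 8 bp
  203→220: 17 bp
  220→229: 9 bp
  229→235: 6 bp
  235→239: 4 bp
  239→248: 9 bp
  248→266: 18 bp
  266→3 (wrap): 273-266+3 = 10 bp

[2,3,4,5,6,6,7,8,8,9,9,9,10,10,14,16,16,16,17,18,24,27,29]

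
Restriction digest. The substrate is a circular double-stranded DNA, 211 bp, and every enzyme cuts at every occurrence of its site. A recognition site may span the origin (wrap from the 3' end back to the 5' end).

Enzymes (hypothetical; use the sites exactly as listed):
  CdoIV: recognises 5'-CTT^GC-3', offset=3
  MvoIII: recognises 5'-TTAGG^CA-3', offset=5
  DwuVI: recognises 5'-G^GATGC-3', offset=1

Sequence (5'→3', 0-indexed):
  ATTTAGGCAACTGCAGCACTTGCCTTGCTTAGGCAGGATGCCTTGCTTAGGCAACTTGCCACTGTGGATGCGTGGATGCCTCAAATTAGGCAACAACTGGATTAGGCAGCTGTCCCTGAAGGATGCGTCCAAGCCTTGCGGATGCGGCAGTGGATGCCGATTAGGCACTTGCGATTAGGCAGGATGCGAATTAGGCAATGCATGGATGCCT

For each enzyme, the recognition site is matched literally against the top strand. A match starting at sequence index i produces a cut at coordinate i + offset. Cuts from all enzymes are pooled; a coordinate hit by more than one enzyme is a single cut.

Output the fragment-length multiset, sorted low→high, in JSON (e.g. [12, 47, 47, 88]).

[3,3,3,5,5,6,7,7,8,8,9,9,9,12,13,13,14,14,15,16,16,16]

Site scan:
  CdoIV (CTTGC, off=3): starts [18, 23, 41, 54, 134, 167] → cuts [21, 26, 44, 57, 137, 170]
  MvoIII (TTAGGCA, off=5): starts [2, 28, 46, 85, 101, 160, 174, 190] → cuts [7, 33, 51, 90, 106, 165, 179, 195]
  DwuVI (GGATGC, off=1): starts [35, 65, 73, 120, 139, 151, 181, 203] → cuts [36, 66, 74, 121, 140, 152, 182, 204]

All cut coordinates (distinct, sorted): [7, 21, 26, 33, 36, 44, 51, 57, 66, 74, 90, 106, 121, 137, 140, 152, 165, 170, 179, 182, 195, 204]

Fragments:
  7→21: 14 bp
  21→26: 5 bp
  26→33: 7 bp
  33→36: 3 bp
  36→44: 8 bp
  44→51: 7 bp
  51→57: 6 bp
  57→66: 9 bp
  66→74: 8 bp
  74→90: 16 bp
  90→106: 16 bp
  106→121: 15 bp
  121→137: 16 bp
  137→140: 3 bp
  140→152: 12 bp
  152→165: 13 bp
  165→170: 5 bp
  170→179: 9 bp
  179→182: 3 bp
  182→195: 13 bp
  195→204: 9 bp
  204→7 (wrap): 211-204+7 = 14 bp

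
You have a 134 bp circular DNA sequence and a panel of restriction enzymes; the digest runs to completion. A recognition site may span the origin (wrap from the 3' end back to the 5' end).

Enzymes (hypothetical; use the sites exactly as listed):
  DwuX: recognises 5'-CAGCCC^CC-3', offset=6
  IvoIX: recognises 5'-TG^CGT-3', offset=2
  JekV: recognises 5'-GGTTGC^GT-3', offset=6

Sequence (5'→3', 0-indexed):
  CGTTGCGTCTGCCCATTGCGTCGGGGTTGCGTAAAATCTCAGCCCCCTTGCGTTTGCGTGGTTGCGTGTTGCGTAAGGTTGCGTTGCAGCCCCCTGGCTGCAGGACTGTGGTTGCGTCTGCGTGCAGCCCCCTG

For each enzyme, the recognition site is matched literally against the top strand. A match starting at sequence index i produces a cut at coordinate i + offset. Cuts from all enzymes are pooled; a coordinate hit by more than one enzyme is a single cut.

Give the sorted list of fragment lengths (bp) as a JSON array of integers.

Per-enzyme occurrences:
  DwuX CAGCCCCC/6: at [39, 86, 124] ⇒ [45, 92, 130]
  IvoIX TGCGT/2: at [3, 16, 27, 48, 54, 62, 69, 79, 112, 118, 132] ⇒ [0, 5, 18, 29, 50, 56, 64, 71, 81, 114, 120]
  JekV GGTTGCGT/6: at [24, 59, 76, 109] ⇒ [30, 65, 82, 115]

All cut coordinates (distinct, sorted): [0, 5, 18, 29, 30, 45, 50, 56, 64, 65, 71, 81, 82, 92, 114, 115, 120, 130]

Fragments:
  0→5: 5 bp
  5→18: 13 bp
  18→29: 11 bp
  29→30: 1 bp
  30→45: 15 bp
  45→50: 5 bp
  50→56: 6 bp
  56→64: 8 bp
  64→65: 1 bp
  65→71: 6 bp
  71→81: 10 bp
  81→82: 1 bp
  82→92: 10 bp
  92→114: 22 bp
  114→115: 1 bp
  115→120: 5 bp
  120→130: 10 bp
  130→0 (wrap): 134-130+0 = 4 bp

[1,1,1,1,4,5,5,5,6,6,8,10,10,10,11,13,15,22]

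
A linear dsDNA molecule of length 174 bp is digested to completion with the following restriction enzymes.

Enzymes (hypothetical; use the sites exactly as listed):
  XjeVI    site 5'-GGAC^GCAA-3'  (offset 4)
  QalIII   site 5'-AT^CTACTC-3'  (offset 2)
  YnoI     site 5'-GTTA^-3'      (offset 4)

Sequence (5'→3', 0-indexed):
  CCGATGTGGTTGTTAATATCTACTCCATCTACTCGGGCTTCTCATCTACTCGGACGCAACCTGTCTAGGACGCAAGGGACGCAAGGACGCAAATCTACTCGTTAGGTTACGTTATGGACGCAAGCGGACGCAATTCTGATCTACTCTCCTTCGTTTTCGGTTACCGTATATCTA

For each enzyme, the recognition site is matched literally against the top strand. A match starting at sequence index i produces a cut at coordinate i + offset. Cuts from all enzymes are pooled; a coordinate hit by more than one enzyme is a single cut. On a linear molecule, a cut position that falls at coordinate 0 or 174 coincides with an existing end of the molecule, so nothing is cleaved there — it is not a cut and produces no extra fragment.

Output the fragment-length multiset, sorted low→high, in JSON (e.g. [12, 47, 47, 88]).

[4,5,5,5,6,8,9,9,10,10,10,11,11,15,16,17,23]

Site scan:
  XjeVI (GGACGCAA, off=4): starts [51, 67, 76, 84, 115, 125] → cuts [55, 71, 80, 88, 119, 129]
  QalIII (ATCTACTC, off=2): starts [17, 26, 43, 92, 138] → cuts [19, 28, 45, 94, 140]
  YnoI (GTTA, off=4): starts [11, 100, 105, 110, 159] → cuts [15, 104, 109, 114, 163]

Pooled cuts: [15, 19, 28, 45, 55, 71, 80, 88, 94, 104, 109, 114, 119, 129, 140, 163]

Fragment lengths:
  [0,15): 15 bp
  [15,19): 4 bp
  [19,28): 9 bp
  [28,45): 17 bp
  [45,55): 10 bp
  [55,71): 16 bp
  [71,80): 9 bp
  [80,88): 8 bp
  [88,94): 6 bp
  [94,104): 10 bp
  [104,109): 5 bp
  [109,114): 5 bp
  [114,119): 5 bp
  [119,129): 10 bp
  [129,140): 11 bp
  [140,163): 23 bp
  [163,174): 11 bp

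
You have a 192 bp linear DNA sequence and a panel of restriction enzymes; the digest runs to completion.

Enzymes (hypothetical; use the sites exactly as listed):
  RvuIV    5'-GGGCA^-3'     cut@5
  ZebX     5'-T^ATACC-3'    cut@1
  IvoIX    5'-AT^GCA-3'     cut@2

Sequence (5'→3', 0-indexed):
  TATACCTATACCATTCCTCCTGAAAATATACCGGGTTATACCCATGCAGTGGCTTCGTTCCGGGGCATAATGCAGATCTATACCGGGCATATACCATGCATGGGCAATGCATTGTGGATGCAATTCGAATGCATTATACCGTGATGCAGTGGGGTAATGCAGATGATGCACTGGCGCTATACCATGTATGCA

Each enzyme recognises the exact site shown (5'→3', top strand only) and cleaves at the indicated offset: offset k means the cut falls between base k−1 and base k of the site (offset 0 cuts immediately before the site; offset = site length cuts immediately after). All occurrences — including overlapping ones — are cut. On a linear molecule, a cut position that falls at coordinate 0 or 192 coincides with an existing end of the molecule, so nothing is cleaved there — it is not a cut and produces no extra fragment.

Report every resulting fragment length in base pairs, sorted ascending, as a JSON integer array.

Per-enzyme occurrences:
  RvuIV (GGGCA, off=5): starts [62, 84, 101] → cuts [67, 89, 106]
  ZebX (TATACC, off=1): starts [0, 6, 26, 36, 78, 89, 134, 177] → cuts [1, 7, 27, 37, 79, 90, 135, 178]
  IvoIX (ATGCA, off=2): starts [43, 69, 95, 106, 117, 128, 143, 156, 165, 187] → cuts [45, 71, 97, 108, 119, 130, 145, 158, 167, 189]

Pooled cuts: [1, 7, 27, 37, 45, 67, 71, 79, 89, 90, 97, 106, 108, 119, 130, 135, 145, 158, 167, 178, 189]

Fragment lengths:
  [0,1): 1 bp
  [1,7): 6 bp
  [7,27): 20 bp
  [27,37): 10 bp
  [37,45): 8 bp
  [45,67): 22 bp
  [67,71): 4 bp
  [71,79): 8 bp
  [79,89): 10 bp
  [89,90): 1 bp
  [90,97): 7 bp
  [97,106): 9 bp
  [106,108): 2 bp
  [108,119): 11 bp
  [119,130): 11 bp
  [130,135): 5 bp
  [135,145): 10 bp
  [145,158): 13 bp
  [158,167): 9 bp
  [167,178): 11 bp
  [178,189): 11 bp
  [189,192): 3 bp

[1,1,2,3,4,5,6,7,8,8,9,9,10,10,10,11,11,11,11,13,20,22]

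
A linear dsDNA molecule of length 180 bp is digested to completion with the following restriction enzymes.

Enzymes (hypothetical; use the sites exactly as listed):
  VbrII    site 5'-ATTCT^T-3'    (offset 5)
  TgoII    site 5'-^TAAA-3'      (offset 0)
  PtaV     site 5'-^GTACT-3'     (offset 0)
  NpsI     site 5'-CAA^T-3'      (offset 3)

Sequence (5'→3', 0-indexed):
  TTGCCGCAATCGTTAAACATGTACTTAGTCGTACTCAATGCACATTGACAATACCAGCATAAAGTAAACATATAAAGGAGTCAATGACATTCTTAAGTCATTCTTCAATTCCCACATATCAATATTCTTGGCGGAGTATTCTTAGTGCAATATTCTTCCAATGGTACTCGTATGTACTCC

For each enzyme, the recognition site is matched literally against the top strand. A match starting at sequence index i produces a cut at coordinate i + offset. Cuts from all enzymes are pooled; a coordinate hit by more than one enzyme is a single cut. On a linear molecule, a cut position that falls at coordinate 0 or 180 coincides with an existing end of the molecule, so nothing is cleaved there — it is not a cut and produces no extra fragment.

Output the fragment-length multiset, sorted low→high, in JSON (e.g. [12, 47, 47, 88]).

Per-enzyme occurrences:
  VbrII (ATTCTT, off=5): starts [88, 99, 123, 137, 151] → cuts [93, 104, 128, 142, 156]
  TgoII (TAAA, off=0): starts [13, 59, 64, 72] → cuts [13, 59, 64, 72]
  PtaV (GTACT, off=0): starts [20, 30, 163, 173] → cuts [20, 30, 163, 173]
  NpsI (CAAT, off=3): starts [6, 35, 48, 81, 105, 119, 147, 158] → cuts [9, 38, 51, 84, 108, 122, 150, 161]

Pooled cuts: [9, 13, 20, 30, 38, 51, 59, 64, 72, 84, 93, 104, 108, 122, 128, 142, 150, 156, 161, 163, 173]

Fragments:
  [0,9): 9 bp
  [9,13): 4 bp
  [13,20): 7 bp
  [20,30): 10 bp
  [30,38): 8 bp
  [38,51): 13 bp
  [51,59): 8 bp
  [59,64): 5 bp
  [64,72): 8 bp
  [72,84): 12 bp
  [84,93): 9 bp
  [93,104): 11 bp
  [104,108): 4 bp
  [108,122): 14 bp
  [122,128): 6 bp
  [128,142): 14 bp
  [142,150): 8 bp
  [150,156): 6 bp
  [156,161): 5 bp
  [161,163): 2 bp
  [163,173): 10 bp
  [173,180): 7 bp

[2,4,4,5,5,6,6,7,7,8,8,8,8,9,9,10,10,11,12,13,14,14]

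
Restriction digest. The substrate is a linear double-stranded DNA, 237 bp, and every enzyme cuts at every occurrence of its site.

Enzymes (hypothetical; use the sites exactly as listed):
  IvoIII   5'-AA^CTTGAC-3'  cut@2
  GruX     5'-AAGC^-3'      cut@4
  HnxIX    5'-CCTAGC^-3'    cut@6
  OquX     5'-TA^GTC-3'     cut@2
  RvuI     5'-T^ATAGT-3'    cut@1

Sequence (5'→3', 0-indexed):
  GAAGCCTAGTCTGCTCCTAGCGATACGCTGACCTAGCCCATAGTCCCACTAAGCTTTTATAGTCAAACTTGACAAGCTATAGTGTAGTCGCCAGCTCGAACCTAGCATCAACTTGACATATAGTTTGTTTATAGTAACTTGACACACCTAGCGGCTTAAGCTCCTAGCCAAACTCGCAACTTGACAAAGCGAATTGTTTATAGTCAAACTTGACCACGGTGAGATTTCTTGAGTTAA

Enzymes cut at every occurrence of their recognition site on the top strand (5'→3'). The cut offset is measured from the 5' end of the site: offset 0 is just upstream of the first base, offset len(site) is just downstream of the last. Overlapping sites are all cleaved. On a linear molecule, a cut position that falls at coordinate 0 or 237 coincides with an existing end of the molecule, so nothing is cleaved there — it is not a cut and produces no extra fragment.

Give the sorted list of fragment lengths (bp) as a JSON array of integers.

[1,3,3,3,4,5,5,5,6,6,7,7,8,8,9,9,10,11,11,11,12,13,15,16,20,29]

Site scan:
  IvoIII (AACTTGAC, off=2): starts [65, 109, 135, 177, 206] → cuts [67, 111, 137, 179, 208]
  GruX (AAGC, off=4): starts [1, 50, 73, 157, 186] → cuts [5, 54, 77, 161, 190]
  HnxIX (CCTAGC, off=6): starts [15, 31, 100, 146, 162] → cuts [21, 37, 106, 152, 168]
  OquX (TAGTC, off=2): starts [6, 40, 59, 84, 200] → cuts [8, 42, 61, 86, 202]
  RvuI (TATAGT, off=1): starts [57, 77, 118, 129, 198] → cuts [58, 78, 119, 130, 199]

All cut coordinates (distinct, sorted): [5, 8, 21, 37, 42, 54, 58, 61, 67, 77, 78, 86, 106, 111, 119, 130, 137, 152, 161, 168, 179, 190, 199, 202, 208]

Fragment lengths:
  [0,5): 5 bp
  [5,8): 3 bp
  [8,21): 13 bp
  [21,37): 16 bp
  [37,42): 5 bp
  [42,54): 12 bp
  [54,58): 4 bp
  [58,61): 3 bp
  [61,67): 6 bp
  [67,77): 10 bp
  [77,78): 1 bp
  [78,86): 8 bp
  [86,106): 20 bp
  [106,111): 5 bp
  [111,119): 8 bp
  [119,130): 11 bp
  [130,137): 7 bp
  [137,152): 15 bp
  [152,161): 9 bp
  [161,168): 7 bp
  [168,179): 11 bp
  [179,190): 11 bp
  [190,199): 9 bp
  [199,202): 3 bp
  [202,208): 6 bp
  [208,237): 29 bp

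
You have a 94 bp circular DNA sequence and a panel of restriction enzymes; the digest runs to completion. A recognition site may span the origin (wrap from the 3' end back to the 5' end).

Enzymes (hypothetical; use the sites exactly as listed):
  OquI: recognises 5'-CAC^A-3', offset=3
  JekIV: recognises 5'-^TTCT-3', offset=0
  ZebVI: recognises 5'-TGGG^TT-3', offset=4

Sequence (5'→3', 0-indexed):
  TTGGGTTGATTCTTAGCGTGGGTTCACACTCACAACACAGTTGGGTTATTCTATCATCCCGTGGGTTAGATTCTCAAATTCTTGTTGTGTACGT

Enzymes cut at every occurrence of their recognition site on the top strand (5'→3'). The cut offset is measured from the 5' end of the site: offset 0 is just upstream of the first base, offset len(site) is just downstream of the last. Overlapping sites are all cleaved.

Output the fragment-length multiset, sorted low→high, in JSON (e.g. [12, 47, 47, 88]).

Scan for sites:
  OquI (CACA, off=3): starts [24, 30, 35] → cuts [27, 33, 38]
  JekIV (TTCT, off=0): starts [9, 48, 70, 78] → cuts [9, 48, 70, 78]
  ZebVI (TGGGTT, off=4): starts [1, 18, 41, 61] → cuts [5, 22, 45, 65]

Pooled cuts: [5, 9, 22, 27, 33, 38, 45, 48, 65, 70, 78]

Fragment lengths:
  5→9: 4 bp
  9→22: 13 bp
  22→27: 5 bp
  27→33: 6 bp
  33→38: 5 bp
  38→45: 7 bp
  45→48: 3 bp
  48→65: 17 bp
  65→70: 5 bp
  70→78: 8 bp
  78→5 (wrap): 94-78+5 = 21 bp

[3,4,5,5,5,6,7,8,13,17,21]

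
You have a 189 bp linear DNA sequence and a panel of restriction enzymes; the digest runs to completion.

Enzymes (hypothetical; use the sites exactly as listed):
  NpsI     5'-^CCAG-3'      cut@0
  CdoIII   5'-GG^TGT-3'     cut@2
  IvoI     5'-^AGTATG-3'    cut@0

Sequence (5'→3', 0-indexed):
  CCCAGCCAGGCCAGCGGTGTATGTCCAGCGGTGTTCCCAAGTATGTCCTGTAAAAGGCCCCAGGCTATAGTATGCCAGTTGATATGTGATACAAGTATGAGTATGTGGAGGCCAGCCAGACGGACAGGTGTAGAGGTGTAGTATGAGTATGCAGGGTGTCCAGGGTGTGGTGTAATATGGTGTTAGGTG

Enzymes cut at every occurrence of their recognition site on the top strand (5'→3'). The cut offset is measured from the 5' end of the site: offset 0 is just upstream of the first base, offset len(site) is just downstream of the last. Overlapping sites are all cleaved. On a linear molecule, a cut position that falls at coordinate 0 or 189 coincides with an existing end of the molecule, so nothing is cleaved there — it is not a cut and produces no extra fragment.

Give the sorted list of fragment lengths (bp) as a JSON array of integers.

Scan for sites:
  NpsI CCAG/0: at [1, 5, 10, 24, 59, 74, 111, 115, 159] ⇒ [1, 5, 10, 24, 59, 74, 111, 115, 159]
  CdoIII GGTGT/2: at [15, 29, 126, 134, 154, 163, 168, 178] ⇒ [17, 31, 128, 136, 156, 165, 170, 180]
  IvoI AGTATG/0: at [39, 68, 93, 99, 139, 145] ⇒ [39, 68, 93, 99, 139, 145]

Pooled cuts: [1, 5, 10, 17, 24, 31, 39, 59, 68, 74, 93, 99, 111, 115, 128, 136, 139, 145, 156, 159, 165, 170, 180]

Fragments:
  [0,1): 1 bp
  [1,5): 4 bp
  [5,10): 5 bp
  [10,17): 7 bp
  [17,24): 7 bp
  [24,31): 7 bp
  [31,39): 8 bp
  [39,59): 20 bp
  [59,68): 9 bp
  [68,74): 6 bp
  [74,93): 19 bp
  [93,99): 6 bp
  [99,111): 12 bp
  [111,115): 4 bp
  [115,128): 13 bp
  [128,136): 8 bp
  [136,139): 3 bp
  [139,145): 6 bp
  [145,156): 11 bp
  [156,159): 3 bp
  [159,165): 6 bp
  [165,170): 5 bp
  [170,180): 10 bp
  [180,189): 9 bp

[1,3,3,4,4,5,5,6,6,6,6,7,7,7,8,8,9,9,10,11,12,13,19,20]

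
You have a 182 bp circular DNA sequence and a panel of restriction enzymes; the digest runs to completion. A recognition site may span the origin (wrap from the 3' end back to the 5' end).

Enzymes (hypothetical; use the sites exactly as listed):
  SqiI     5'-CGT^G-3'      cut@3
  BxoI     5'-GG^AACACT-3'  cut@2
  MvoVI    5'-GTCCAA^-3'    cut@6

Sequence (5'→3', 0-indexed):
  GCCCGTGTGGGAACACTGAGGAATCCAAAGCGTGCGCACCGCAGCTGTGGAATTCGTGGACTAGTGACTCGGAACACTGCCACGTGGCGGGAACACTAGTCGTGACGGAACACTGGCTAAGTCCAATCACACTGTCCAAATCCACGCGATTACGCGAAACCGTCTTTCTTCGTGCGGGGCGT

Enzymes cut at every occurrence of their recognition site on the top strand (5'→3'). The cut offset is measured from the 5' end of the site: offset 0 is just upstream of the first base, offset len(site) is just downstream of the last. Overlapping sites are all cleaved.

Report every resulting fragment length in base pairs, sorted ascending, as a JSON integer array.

Scan for sites:
  SqiI CGTG/3: at [3, 30, 54, 82, 100, 170, 179] ⇒ [0, 6, 33, 57, 85, 103, 173]
  BxoI GGAACACT/2: at [9, 70, 89, 106] ⇒ [11, 72, 91, 108]
  MvoVI GTCCAA/6: at [120, 133] ⇒ [126, 139]

All cut coordinates (distinct, sorted): [0, 6, 11, 33, 57, 72, 85, 91, 103, 108, 126, 139, 173]

Fragments:
  0→6: 6 bp
  6→11: 5 bp
  11→33: 22 bp
  33→57: 24 bp
  57→72: 15 bp
  72→85: 13 bp
  85→91: 6 bp
  91→103: 12 bp
  103→108: 5 bp
  108→126: 18 bp
  126→139: 13 bp
  139→173: 34 bp
  173→0 (wrap): 182-173+0 = 9 bp

[5,5,6,6,9,12,13,13,15,18,22,24,34]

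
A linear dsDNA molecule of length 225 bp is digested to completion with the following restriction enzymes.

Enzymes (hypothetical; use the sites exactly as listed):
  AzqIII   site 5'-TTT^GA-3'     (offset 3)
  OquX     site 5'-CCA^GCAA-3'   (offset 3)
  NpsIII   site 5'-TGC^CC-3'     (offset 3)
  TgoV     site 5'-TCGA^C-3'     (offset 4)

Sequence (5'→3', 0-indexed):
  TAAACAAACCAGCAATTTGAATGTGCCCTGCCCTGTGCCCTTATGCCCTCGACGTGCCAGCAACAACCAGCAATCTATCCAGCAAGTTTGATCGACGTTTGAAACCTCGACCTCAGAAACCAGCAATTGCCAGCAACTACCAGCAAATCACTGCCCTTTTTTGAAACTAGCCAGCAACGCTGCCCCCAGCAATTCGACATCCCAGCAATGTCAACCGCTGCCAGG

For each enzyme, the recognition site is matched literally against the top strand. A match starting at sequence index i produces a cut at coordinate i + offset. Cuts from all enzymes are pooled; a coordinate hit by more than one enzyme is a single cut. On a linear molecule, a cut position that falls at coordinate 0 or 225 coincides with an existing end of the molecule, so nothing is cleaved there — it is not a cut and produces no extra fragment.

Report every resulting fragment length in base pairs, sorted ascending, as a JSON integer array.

[5,5,5,6,6,7,7,7,7,8,8,8,8,9,10,10,10,10,10,11,11,12,12,12,21]

Scan for sites:
  AzqIII (TTTGA, off=3): starts [15, 86, 97, 159] → cuts [18, 89, 100, 162]
  OquX (CCAGCAA, off=3): starts [8, 56, 66, 78, 119, 129, 139, 170, 185, 201] → cuts [11, 59, 69, 81, 122, 132, 142, 173, 188, 204]
  NpsIII (TGCCC, off=3): starts [23, 28, 35, 43, 151, 180] → cuts [26, 31, 38, 46, 154, 183]
  TgoV (TCGAC, off=4): starts [48, 91, 106, 193] → cuts [52, 95, 110, 197]

All cut coordinates (distinct, sorted): [11, 18, 26, 31, 38, 46, 52, 59, 69, 81, 89, 95, 100, 110, 122, 132, 142, 154, 162, 173, 183, 188, 197, 204]

Fragment lengths:
  [0,11): 11 bp
  [11,18): 7 bp
  [18,26): 8 bp
  [26,31): 5 bp
  [31,38): 7 bp
  [38,46): 8 bp
  [46,52): 6 bp
  [52,59): 7 bp
  [59,69): 10 bp
  [69,81): 12 bp
  [81,89): 8 bp
  [89,95): 6 bp
  [95,100): 5 bp
  [100,110): 10 bp
  [110,122): 12 bp
  [122,132): 10 bp
  [132,142): 10 bp
  [142,154): 12 bp
  [154,162): 8 bp
  [162,173): 11 bp
  [173,183): 10 bp
  [183,188): 5 bp
  [188,197): 9 bp
  [197,204): 7 bp
  [204,225): 21 bp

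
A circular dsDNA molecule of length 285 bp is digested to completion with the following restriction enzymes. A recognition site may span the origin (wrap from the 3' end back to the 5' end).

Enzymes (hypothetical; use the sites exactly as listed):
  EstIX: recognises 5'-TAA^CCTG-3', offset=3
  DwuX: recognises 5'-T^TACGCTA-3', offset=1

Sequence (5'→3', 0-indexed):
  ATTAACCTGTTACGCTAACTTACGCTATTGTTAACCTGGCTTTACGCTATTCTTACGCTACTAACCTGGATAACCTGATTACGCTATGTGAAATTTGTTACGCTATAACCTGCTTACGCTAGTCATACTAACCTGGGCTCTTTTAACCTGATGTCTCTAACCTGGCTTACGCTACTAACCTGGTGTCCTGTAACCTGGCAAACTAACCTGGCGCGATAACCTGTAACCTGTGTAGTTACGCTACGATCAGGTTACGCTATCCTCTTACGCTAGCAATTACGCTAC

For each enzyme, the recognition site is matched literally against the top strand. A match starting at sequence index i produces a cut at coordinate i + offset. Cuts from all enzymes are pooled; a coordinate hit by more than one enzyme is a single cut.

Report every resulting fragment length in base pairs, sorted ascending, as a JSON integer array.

[5,6,6,7,7,8,9,10,10,10,11,11,11,12,13,13,13,13,14,14,15,15,16,17,19]

Site scan:
  EstIX TAACCTG/3: at [2, 31, 61, 70, 105, 128, 143, 157, 175, 190, 203, 216, 223] ⇒ [5, 34, 64, 73, 108, 131, 146, 160, 178, 193, 206, 219, 226]
  DwuX TTACGCTA/1: at [9, 19, 41, 52, 78, 97, 113, 166, 235, 251, 264, 276] ⇒ [10, 20, 42, 53, 79, 98, 114, 167, 236, 252, 265, 277]

Pooled cuts: [5, 10, 20, 34, 42, 53, 64, 73, 79, 98, 108, 114, 131, 146, 160, 167, 178, 193, 206, 219, 226, 236, 252, 265, 277]

Fragment lengths:
  5→10: 5 bp
  10→20: 10 bp
  20→34: 14 bp
  34→42: 8 bp
  42→53: 11 bp
  53→64: 11 bp
  64→73: 9 bp
  73→79: 6 bp
  79→98: 19 bp
  98→108: 10 bp
  108→114: 6 bp
  114→131: 17 bp
  131→146: 15 bp
  146→160: 14 bp
  160→167: 7 bp
  167→178: 11 bp
  178→193: 15 bp
  193→206: 13 bp
  206→219: 13 bp
  219→226: 7 bp
  226→236: 10 bp
  236→252: 16 bp
  252→265: 13 bp
  265→277: 12 bp
  277→5 (wrap): 285-277+5 = 13 bp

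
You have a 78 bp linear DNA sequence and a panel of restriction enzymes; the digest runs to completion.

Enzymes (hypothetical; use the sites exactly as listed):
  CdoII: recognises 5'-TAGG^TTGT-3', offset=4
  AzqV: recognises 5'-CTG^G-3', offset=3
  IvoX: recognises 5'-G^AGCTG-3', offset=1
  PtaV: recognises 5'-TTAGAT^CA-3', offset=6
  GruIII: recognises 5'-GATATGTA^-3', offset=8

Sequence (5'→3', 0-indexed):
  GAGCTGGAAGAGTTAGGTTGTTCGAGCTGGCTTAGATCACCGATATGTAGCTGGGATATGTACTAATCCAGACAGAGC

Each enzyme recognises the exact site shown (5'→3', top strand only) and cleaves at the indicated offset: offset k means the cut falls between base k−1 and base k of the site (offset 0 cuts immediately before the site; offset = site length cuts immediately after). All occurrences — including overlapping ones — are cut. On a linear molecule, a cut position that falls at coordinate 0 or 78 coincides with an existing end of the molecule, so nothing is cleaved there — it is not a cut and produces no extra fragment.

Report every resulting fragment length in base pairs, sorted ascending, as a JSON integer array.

Per-enzyme occurrences:
  CdoII (TAGGTTGT, off=4): starts [13] → cuts [17]
  AzqV (CTGG, off=3): starts [3, 26, 50] → cuts [6, 29, 53]
  IvoX (GAGCTG, off=1): starts [0, 23] → cuts [1, 24]
  PtaV (TTAGATCA, off=6): starts [31] → cuts [37]
  GruIII (GATATGTA, off=8): starts [41, 54] → cuts [49, 62]

Pooled cuts: [1, 6, 17, 24, 29, 37, 49, 53, 62]

Fragments:
  [0,1): 1 bp
  [1,6): 5 bp
  [6,17): 11 bp
  [17,24): 7 bp
  [24,29): 5 bp
  [29,37): 8 bp
  [37,49): 12 bp
  [49,53): 4 bp
  [53,62): 9 bp
  [62,78): 16 bp

[1,4,5,5,7,8,9,11,12,16]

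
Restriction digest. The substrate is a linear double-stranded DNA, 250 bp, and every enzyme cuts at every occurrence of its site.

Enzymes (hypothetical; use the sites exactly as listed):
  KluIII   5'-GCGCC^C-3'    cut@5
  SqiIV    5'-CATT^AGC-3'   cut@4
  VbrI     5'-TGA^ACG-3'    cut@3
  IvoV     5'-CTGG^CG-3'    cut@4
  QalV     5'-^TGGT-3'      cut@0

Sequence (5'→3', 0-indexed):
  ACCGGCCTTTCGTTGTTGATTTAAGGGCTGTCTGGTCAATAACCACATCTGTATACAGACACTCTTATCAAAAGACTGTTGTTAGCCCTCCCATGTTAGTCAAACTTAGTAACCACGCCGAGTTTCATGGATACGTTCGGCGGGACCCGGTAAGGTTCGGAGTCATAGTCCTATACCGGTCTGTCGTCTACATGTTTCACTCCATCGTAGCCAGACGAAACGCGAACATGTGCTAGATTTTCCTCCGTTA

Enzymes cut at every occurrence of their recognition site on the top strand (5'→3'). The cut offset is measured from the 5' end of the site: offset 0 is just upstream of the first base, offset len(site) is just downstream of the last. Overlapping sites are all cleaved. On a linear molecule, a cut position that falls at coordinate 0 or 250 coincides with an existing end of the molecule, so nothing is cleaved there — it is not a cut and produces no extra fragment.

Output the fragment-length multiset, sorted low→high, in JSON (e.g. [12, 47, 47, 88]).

Site scan:
  KluIII (GCGCCC, off=5): no sites
  SqiIV (CATTAGC, off=4): no sites
  VbrI (TGAACG, off=3): no sites
  IvoV (CTGGCG, off=4): no sites
  QalV (TGGT, off=0): starts [32] → cuts [32]

Pooled cuts: [32]

Fragment lengths:
  [0,32): 32 bp
  [32,250): 218 bp

[32,218]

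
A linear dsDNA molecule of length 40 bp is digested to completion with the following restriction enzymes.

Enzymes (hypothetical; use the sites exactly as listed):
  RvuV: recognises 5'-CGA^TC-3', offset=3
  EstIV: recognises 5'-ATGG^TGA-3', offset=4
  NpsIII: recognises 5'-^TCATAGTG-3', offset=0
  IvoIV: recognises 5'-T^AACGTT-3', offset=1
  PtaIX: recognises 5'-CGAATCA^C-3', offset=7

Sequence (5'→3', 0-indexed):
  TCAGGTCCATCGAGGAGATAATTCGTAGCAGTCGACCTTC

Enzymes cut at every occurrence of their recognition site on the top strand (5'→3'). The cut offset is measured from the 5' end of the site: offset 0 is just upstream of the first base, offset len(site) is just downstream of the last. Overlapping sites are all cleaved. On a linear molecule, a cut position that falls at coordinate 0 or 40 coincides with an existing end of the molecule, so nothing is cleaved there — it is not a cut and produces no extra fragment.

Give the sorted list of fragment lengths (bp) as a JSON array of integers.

[40]

Per-enzyme occurrences:
  RvuV (CGATC, off=3): no sites
  EstIV (ATGGTGA, off=4): no sites
  NpsIII (TCATAGTG, off=0): no sites
  IvoIV (TAACGTT, off=1): no sites
  PtaIX (CGAATCAC, off=7): no sites

All cut coordinates (distinct, sorted): ∅

Fragments:
  no cuts → one linear fragment of 40 bp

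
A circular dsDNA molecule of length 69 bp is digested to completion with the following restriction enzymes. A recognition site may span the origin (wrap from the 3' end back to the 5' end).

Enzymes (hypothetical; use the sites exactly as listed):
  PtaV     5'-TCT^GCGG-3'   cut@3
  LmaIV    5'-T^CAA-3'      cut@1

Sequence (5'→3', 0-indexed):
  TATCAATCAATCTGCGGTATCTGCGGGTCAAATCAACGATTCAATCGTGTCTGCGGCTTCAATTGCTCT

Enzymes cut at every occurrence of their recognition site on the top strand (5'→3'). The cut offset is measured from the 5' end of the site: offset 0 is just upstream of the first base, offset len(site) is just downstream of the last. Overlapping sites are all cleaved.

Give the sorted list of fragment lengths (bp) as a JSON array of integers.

[4,5,6,6,7,8,9,11,13]

Site scan:
  PtaV TCTGCGG/3: at [10, 19, 49] ⇒ [13, 22, 52]
  LmaIV TCAA/1: at [2, 6, 27, 32, 40, 58] ⇒ [3, 7, 28, 33, 41, 59]

Pooled cuts: [3, 7, 13, 22, 28, 33, 41, 52, 59]

Fragments:
  3→7: 4 bp
  7→13: 6 bp
  13→22: 9 bp
  22→28: 6 bp
  28→33: 5 bp
  33→41: 8 bp
  41→52: 11 bp
  52→59: 7 bp
  59→3 (wrap): 69-59+3 = 13 bp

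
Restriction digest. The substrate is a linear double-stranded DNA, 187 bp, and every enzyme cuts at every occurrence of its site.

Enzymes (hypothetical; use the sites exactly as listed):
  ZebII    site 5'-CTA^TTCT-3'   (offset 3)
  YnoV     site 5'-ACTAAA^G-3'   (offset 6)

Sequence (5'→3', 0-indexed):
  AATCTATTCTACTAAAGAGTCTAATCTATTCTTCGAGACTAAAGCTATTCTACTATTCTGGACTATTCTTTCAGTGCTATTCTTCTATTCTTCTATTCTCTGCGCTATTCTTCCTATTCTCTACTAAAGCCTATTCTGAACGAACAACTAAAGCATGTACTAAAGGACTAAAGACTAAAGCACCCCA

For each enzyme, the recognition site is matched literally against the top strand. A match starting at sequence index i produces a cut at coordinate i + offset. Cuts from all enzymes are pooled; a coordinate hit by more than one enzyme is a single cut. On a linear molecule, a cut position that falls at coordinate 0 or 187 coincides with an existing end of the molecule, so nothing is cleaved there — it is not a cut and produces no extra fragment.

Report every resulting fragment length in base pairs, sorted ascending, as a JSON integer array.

[4,5,6,7,8,8,8,8,8,9,10,10,12,12,12,12,14,15,19]

Site scan:
  ZebII CTATTCT/3: at [3, 25, 44, 52, 62, 76, 84, 92, 104, 113, 130] ⇒ [6, 28, 47, 55, 65, 79, 87, 95, 107, 116, 133]
  YnoV ACTAAAG/6: at [10, 37, 122, 146, 158, 166, 173] ⇒ [16, 43, 128, 152, 164, 172, 179]

Pooled cuts: [6, 16, 28, 43, 47, 55, 65, 79, 87, 95, 107, 116, 128, 133, 152, 164, 172, 179]

Fragment lengths:
  [0,6): 6 bp
  [6,16): 10 bp
  [16,28): 12 bp
  [28,43): 15 bp
  [43,47): 4 bp
  [47,55): 8 bp
  [55,65): 10 bp
  [65,79): 14 bp
  [79,87): 8 bp
  [87,95): 8 bp
  [95,107): 12 bp
  [107,116): 9 bp
  [116,128): 12 bp
  [128,133): 5 bp
  [133,152): 19 bp
  [152,164): 12 bp
  [164,172): 8 bp
  [172,179): 7 bp
  [179,187): 8 bp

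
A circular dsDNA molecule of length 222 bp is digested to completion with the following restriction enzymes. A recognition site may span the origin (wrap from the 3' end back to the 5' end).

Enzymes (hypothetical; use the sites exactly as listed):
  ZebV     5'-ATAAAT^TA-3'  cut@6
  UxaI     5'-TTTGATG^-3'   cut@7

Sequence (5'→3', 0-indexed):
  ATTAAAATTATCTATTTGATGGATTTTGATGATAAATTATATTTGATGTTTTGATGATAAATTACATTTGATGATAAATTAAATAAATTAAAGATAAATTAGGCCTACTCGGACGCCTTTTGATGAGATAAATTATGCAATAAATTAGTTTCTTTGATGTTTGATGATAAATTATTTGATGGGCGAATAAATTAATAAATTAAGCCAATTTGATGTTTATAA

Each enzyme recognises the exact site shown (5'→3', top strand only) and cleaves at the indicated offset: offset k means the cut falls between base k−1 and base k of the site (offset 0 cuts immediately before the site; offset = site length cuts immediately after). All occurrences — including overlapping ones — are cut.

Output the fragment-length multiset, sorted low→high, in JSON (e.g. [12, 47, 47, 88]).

Site scan:
  ZebV ATAAATTA/6: at [31, 56, 73, 82, 93, 127, 139, 166, 186, 194, 218] ⇒ [2, 37, 62, 79, 88, 99, 133, 145, 172, 192, 200]
  UxaI TTTGATG/7: at [14, 24, 41, 49, 66, 118, 152, 159, 174, 208] ⇒ [21, 31, 48, 56, 73, 125, 159, 166, 181, 215]

Pooled cuts: [2, 21, 31, 37, 48, 56, 62, 73, 79, 88, 99, 125, 133, 145, 159, 166, 172, 181, 192, 200, 215]

Fragment lengths:
  2→21: 19 bp
  21→31: 10 bp
  31→37: 6 bp
  37→48: 11 bp
  48→56: 8 bp
  56→62: 6 bp
  62→73: 11 bp
  73→79: 6 bp
  79→88: 9 bp
  88→99: 11 bp
  99→125: 26 bp
  125→133: 8 bp
  133→145: 12 bp
  145→159: 14 bp
  159→166: 7 bp
  166→172: 6 bp
  172→181: 9 bp
  181→192: 11 bp
  192→200: 8 bp
  200→215: 15 bp
  215→2 (wrap): 222-215+2 = 9 bp

[6,6,6,6,7,8,8,8,9,9,9,10,11,11,11,11,12,14,15,19,26]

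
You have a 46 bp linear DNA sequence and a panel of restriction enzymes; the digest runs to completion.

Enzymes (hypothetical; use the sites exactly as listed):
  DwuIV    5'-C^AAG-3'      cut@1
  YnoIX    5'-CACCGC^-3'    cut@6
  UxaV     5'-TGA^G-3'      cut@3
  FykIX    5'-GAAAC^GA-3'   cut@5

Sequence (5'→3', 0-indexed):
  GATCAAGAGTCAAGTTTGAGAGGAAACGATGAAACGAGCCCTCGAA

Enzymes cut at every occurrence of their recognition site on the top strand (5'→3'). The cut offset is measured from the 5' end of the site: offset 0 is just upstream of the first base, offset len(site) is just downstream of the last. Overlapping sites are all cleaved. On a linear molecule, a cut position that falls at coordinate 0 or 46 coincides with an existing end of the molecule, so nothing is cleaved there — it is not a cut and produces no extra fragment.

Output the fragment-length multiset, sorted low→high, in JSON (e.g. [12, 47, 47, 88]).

[4,7,8,8,8,11]

Scan for sites:
  DwuIV CAAG/1: at [3, 10] ⇒ [4, 11]
  YnoIX (CACCGC, off=6): no sites
  UxaV TGAG/3: at [16] ⇒ [19]
  FykIX GAAACGA/5: at [22, 30] ⇒ [27, 35]

All cut coordinates (distinct, sorted): [4, 11, 19, 27, 35]

Fragments:
  [0,4): 4 bp
  [4,11): 7 bp
  [11,19): 8 bp
  [19,27): 8 bp
  [27,35): 8 bp
  [35,46): 11 bp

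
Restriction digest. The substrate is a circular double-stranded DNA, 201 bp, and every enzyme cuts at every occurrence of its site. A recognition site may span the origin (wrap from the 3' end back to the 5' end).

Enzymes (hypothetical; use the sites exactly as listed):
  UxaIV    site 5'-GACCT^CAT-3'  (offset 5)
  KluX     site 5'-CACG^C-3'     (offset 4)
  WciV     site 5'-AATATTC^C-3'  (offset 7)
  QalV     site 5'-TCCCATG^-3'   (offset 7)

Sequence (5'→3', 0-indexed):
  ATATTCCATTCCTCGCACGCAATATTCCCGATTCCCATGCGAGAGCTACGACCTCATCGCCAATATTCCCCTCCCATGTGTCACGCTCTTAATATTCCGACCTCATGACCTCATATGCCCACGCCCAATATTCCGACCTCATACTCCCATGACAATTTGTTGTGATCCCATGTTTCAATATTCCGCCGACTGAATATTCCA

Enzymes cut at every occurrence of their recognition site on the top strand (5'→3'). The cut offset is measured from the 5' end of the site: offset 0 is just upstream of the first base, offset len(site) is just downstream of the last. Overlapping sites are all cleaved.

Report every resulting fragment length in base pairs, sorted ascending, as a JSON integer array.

Per-enzyme occurrences:
  UxaIV GACCTCAT/5: at [49, 98, 106, 134] ⇒ [54, 103, 111, 139]
  KluX CACGC/4: at [15, 81, 119] ⇒ [19, 85, 123]
  WciV AATATTCC/7: at [20, 61, 90, 126, 176, 192, 200] ⇒ [6, 27, 68, 97, 133, 183, 199]
  QalV TCCCATG/7: at [32, 71, 144, 165] ⇒ [39, 78, 151, 172]

All cut coordinates (distinct, sorted): [6, 19, 27, 39, 54, 68, 78, 85, 97, 103, 111, 123, 133, 139, 151, 172, 183, 199]

Fragments:
  6→19: 13 bp
  19→27: 8 bp
  27→39: 12 bp
  39→54: 15 bp
  54→68: 14 bp
  68→78: 10 bp
  78→85: 7 bp
  85→97: 12 bp
  97→103: 6 bp
  103→111: 8 bp
  111→123: 12 bp
  123→133: 10 bp
  133→139: 6 bp
  139→151: 12 bp
  151→172: 21 bp
  172→183: 11 bp
  183→199: 16 bp
  199→6 (wrap): 201-199+6 = 8 bp

[6,6,7,8,8,8,10,10,11,12,12,12,12,13,14,15,16,21]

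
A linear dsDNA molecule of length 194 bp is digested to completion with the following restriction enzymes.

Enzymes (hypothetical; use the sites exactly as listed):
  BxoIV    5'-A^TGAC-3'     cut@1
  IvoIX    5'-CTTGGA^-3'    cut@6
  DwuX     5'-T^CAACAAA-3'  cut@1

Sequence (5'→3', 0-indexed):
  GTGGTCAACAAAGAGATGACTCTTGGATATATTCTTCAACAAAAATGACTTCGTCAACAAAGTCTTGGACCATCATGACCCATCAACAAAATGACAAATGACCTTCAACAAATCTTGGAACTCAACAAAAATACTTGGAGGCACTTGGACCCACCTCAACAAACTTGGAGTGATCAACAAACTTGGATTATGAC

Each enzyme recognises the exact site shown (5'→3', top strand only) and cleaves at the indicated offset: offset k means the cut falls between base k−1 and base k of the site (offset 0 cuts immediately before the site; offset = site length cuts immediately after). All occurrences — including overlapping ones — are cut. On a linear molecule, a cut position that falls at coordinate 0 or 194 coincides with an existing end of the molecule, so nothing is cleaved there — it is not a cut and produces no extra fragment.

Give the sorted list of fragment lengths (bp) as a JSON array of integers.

[3,3,4,5,5,6,7,7,7,8,8,9,9,9,10,11,11,13,13,14,15,17]

Site scan:
  BxoIV ATGAC/1: at [15, 44, 74, 90, 97, 189] ⇒ [16, 45, 75, 91, 98, 190]
  IvoIX CTTGGA/6: at [21, 63, 113, 133, 143, 163, 181] ⇒ [27, 69, 119, 139, 149, 169, 187]
  DwuX TCAACAAA/1: at [4, 35, 53, 82, 104, 121, 155, 173] ⇒ [5, 36, 54, 83, 105, 122, 156, 174]

Pooled cuts: [5, 16, 27, 36, 45, 54, 69, 75, 83, 91, 98, 105, 119, 122, 139, 149, 156, 169, 174, 187, 190]

Fragment lengths:
  [0,5): 5 bp
  [5,16): 11 bp
  [16,27): 11 bp
  [27,36): 9 bp
  [36,45): 9 bp
  [45,54): 9 bp
  [54,69): 15 bp
  [69,75): 6 bp
  [75,83): 8 bp
  [83,91): 8 bp
  [91,98): 7 bp
  [98,105): 7 bp
  [105,119): 14 bp
  [119,122): 3 bp
  [122,139): 17 bp
  [139,149): 10 bp
  [149,156): 7 bp
  [156,169): 13 bp
  [169,174): 5 bp
  [174,187): 13 bp
  [187,190): 3 bp
  [190,194): 4 bp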